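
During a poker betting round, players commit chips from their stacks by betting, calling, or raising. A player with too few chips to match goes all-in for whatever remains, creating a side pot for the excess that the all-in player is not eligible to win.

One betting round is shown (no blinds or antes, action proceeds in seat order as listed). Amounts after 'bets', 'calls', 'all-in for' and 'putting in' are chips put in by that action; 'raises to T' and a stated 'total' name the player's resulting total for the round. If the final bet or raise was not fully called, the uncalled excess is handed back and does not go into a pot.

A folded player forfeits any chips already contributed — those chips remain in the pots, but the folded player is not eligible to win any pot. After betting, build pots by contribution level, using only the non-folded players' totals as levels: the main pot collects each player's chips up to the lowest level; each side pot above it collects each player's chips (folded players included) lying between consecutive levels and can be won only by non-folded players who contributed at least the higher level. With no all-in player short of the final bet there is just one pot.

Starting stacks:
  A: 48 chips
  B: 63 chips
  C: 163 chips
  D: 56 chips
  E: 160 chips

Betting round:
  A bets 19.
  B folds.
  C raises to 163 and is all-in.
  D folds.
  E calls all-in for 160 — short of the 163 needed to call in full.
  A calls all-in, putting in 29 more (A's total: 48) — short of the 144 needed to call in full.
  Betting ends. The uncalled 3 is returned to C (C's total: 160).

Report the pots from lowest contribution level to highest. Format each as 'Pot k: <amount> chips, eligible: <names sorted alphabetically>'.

Contributions (after 3 returned to C): A=48, C=160, E=160
Folded: B, D
Pot levels (distinct totals of non-folded players): 48, 160
Layer 1-48: 48 each from A, C, E = 48*3 = 144 chips; eligible A, C, E
Layer 49-160: 112 each from C, E = 112*2 = 224 chips; eligible C, E

Pot 1: 144 chips, eligible: A, C, E
Pot 2: 224 chips, eligible: C, E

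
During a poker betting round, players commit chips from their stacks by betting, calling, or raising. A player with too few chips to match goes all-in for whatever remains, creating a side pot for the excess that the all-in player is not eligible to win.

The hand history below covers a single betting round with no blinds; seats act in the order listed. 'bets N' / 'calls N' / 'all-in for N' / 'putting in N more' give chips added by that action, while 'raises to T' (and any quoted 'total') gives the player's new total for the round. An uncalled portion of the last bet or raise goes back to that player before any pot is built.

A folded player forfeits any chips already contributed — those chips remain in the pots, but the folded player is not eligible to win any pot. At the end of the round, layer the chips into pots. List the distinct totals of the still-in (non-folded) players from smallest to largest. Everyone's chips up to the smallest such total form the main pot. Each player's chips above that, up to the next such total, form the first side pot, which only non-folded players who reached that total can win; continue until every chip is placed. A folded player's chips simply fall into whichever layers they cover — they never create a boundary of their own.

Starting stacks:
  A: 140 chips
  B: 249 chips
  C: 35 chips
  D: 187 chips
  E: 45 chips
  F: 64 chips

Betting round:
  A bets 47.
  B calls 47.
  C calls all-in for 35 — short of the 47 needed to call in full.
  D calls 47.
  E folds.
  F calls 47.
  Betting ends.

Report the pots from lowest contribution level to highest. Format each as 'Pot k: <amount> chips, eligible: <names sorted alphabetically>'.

Contributions: A=47, B=47, C=35, D=47, F=47
Folded: E
Pot levels (distinct totals of non-folded players): 35, 47
Layer 1-35: 35 each from A, B, C, D, F = 35*5 = 175 chips; eligible A, B, C, D, F
Layer 36-47: 12 each from A, B, D, F = 12*4 = 48 chips; eligible A, B, D, F

Pot 1: 175 chips, eligible: A, B, C, D, F
Pot 2: 48 chips, eligible: A, B, D, F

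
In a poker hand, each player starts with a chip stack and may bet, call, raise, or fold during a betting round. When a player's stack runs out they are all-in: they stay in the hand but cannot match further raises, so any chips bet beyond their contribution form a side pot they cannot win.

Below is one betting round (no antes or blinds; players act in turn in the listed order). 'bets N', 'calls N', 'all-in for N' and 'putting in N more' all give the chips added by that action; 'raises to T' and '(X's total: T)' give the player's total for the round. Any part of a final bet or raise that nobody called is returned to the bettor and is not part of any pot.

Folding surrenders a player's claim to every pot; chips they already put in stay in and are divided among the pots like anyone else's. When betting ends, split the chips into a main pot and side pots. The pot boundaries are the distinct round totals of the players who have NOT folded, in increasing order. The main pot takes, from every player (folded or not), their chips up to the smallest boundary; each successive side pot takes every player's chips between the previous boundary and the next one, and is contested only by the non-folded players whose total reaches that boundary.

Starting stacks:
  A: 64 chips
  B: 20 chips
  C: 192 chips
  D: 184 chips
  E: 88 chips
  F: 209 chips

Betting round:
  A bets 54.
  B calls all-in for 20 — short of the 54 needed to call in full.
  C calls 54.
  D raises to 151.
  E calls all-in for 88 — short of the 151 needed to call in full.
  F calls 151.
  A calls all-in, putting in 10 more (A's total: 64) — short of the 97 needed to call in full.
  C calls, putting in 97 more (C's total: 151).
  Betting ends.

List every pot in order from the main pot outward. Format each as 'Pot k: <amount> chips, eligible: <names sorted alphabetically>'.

Pot 1: 120 chips, eligible: A, B, C, D, E, F
Pot 2: 220 chips, eligible: A, C, D, E, F
Pot 3: 96 chips, eligible: C, D, E, F
Pot 4: 189 chips, eligible: C, D, F

Derivation:
Contributions: A=64, B=20, C=151, D=151, E=88, F=151
Pot levels (distinct totals of non-folded players): 20, 64, 88, 151
Layer 1-20: 20 each from A, B, C, D, E, F = 20*6 = 120 chips; eligible A, B, C, D, E, F
Layer 21-64: 44 each from A, C, D, E, F = 44*5 = 220 chips; eligible A, C, D, E, F
Layer 65-88: 24 each from C, D, E, F = 24*4 = 96 chips; eligible C, D, E, F
Layer 89-151: 63 each from C, D, F = 63*3 = 189 chips; eligible C, D, F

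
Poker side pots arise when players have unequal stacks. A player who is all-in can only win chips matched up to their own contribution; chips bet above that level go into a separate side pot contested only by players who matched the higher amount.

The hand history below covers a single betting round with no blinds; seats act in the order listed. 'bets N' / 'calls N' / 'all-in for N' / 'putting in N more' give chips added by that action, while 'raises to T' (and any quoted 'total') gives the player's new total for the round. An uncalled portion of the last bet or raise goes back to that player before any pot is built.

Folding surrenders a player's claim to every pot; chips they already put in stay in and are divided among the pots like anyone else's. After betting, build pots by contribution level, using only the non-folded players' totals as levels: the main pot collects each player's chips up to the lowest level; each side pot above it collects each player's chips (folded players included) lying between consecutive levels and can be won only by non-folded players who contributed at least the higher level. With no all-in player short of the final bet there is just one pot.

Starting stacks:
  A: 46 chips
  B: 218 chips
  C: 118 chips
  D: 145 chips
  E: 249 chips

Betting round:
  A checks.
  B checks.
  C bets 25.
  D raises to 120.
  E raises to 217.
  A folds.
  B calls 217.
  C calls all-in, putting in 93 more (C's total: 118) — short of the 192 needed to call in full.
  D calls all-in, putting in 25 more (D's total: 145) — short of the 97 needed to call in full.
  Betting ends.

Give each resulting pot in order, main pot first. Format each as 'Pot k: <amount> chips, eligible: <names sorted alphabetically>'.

Contributions: B=217, C=118, D=145, E=217
Folded: A
Pot levels (distinct totals of non-folded players): 118, 145, 217
Layer 1-118: 118 each from B, C, D, E = 118*4 = 472 chips; eligible B, C, D, E
Layer 119-145: 27 each from B, D, E = 27*3 = 81 chips; eligible B, D, E
Layer 146-217: 72 each from B, E = 72*2 = 144 chips; eligible B, E

Pot 1: 472 chips, eligible: B, C, D, E
Pot 2: 81 chips, eligible: B, D, E
Pot 3: 144 chips, eligible: B, E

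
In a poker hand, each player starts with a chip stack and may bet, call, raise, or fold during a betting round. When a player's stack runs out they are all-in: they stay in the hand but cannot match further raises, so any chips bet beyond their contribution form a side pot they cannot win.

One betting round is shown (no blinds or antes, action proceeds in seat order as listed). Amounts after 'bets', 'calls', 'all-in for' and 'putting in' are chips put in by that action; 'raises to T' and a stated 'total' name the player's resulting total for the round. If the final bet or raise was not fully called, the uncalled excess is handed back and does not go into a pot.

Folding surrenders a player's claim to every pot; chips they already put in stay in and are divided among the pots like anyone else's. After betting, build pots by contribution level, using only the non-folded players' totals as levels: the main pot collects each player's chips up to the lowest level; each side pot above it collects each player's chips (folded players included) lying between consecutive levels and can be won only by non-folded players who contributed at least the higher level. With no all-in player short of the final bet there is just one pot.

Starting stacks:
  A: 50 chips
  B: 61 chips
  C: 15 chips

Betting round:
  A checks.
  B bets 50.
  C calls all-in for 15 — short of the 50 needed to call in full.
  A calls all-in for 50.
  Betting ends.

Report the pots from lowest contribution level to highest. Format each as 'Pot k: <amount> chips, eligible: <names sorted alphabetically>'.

Contributions: A=50, B=50, C=15
Pot levels (distinct totals of non-folded players): 15, 50
Layer 1-15: 15 each from A, B, C = 15*3 = 45 chips; eligible A, B, C
Layer 16-50: 35 each from A, B = 35*2 = 70 chips; eligible A, B

Pot 1: 45 chips, eligible: A, B, C
Pot 2: 70 chips, eligible: A, B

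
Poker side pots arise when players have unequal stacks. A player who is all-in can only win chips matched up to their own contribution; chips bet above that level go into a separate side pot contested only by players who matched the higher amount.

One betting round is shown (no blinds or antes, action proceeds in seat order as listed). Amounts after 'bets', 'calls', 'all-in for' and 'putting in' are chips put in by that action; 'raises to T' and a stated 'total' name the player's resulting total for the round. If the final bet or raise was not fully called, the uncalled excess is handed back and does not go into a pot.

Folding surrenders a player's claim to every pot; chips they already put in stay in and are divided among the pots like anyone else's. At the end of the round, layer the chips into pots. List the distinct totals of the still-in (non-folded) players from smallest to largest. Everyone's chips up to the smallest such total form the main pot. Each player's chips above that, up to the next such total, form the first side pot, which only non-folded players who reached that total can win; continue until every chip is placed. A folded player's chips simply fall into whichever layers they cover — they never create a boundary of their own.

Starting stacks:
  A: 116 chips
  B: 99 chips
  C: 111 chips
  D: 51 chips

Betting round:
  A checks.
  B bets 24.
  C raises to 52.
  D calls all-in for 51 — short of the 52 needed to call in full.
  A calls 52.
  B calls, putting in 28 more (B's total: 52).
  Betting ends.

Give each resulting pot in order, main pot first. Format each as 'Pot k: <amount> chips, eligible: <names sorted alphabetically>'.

Contributions: A=52, B=52, C=52, D=51
Pot levels (distinct totals of non-folded players): 51, 52
Layer 1-51: 51 each from A, B, C, D = 51*4 = 204 chips; eligible A, B, C, D
Layer 52-52: 1 each from A, B, C = 1*3 = 3 chips; eligible A, B, C

Pot 1: 204 chips, eligible: A, B, C, D
Pot 2: 3 chips, eligible: A, B, C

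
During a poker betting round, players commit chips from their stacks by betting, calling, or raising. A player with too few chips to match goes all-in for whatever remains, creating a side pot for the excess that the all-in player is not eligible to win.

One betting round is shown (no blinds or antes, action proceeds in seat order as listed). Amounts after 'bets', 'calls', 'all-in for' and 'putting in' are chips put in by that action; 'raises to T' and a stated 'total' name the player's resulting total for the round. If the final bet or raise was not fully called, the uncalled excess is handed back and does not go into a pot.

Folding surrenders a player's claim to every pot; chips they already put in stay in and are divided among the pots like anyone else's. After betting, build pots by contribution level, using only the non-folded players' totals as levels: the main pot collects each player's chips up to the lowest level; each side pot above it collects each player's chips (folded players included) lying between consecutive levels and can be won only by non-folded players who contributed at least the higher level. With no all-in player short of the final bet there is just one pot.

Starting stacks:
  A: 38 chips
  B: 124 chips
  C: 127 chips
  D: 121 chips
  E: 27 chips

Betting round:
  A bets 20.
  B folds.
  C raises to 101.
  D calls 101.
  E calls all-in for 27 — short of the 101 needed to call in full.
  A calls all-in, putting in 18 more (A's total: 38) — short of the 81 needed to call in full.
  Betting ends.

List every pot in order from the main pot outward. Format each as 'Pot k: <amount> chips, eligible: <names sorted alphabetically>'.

Contributions: A=38, C=101, D=101, E=27
Folded: B
Pot levels (distinct totals of non-folded players): 27, 38, 101
Layer 1-27: 27 each from A, C, D, E = 27*4 = 108 chips; eligible A, C, D, E
Layer 28-38: 11 each from A, C, D = 11*3 = 33 chips; eligible A, C, D
Layer 39-101: 63 each from C, D = 63*2 = 126 chips; eligible C, D

Pot 1: 108 chips, eligible: A, C, D, E
Pot 2: 33 chips, eligible: A, C, D
Pot 3: 126 chips, eligible: C, D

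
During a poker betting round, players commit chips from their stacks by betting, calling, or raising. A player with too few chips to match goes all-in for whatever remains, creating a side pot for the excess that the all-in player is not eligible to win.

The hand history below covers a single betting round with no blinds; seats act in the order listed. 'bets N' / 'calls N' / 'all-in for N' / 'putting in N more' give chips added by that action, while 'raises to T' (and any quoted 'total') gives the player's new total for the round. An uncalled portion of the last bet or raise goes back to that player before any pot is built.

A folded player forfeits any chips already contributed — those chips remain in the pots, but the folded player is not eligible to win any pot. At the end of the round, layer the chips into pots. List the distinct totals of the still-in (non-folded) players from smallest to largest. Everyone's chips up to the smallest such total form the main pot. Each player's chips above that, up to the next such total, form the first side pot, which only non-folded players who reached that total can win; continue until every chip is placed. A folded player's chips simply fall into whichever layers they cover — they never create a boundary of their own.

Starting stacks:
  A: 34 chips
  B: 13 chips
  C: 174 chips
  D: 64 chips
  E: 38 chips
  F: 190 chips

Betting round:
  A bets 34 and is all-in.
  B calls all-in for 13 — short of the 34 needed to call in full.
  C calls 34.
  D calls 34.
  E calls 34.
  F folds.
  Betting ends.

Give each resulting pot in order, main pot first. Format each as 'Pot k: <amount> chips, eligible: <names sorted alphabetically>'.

Contributions: A=34, B=13, C=34, D=34, E=34
Folded: F
Pot levels (distinct totals of non-folded players): 13, 34
Layer 1-13: 13 each from A, B, C, D, E = 13*5 = 65 chips; eligible A, B, C, D, E
Layer 14-34: 21 each from A, C, D, E = 21*4 = 84 chips; eligible A, C, D, E

Pot 1: 65 chips, eligible: A, B, C, D, E
Pot 2: 84 chips, eligible: A, C, D, E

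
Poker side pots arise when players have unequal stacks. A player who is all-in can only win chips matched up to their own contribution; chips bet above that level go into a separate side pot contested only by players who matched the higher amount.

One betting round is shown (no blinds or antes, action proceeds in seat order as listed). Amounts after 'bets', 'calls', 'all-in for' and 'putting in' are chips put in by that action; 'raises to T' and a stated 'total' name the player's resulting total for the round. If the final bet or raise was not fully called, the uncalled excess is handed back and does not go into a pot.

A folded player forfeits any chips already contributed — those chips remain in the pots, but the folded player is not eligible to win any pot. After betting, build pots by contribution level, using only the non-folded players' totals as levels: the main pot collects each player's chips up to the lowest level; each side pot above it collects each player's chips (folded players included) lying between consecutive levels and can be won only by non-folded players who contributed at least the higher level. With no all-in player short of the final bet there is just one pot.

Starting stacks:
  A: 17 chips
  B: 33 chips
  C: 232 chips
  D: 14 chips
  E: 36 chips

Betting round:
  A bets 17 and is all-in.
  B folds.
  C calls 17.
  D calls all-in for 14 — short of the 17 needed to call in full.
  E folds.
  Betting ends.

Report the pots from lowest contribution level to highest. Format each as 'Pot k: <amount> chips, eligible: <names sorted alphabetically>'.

Contributions: A=17, C=17, D=14
Folded: B, E
Pot levels (distinct totals of non-folded players): 14, 17
Layer 1-14: 14 each from A, C, D = 14*3 = 42 chips; eligible A, C, D
Layer 15-17: 3 each from A, C = 3*2 = 6 chips; eligible A, C

Pot 1: 42 chips, eligible: A, C, D
Pot 2: 6 chips, eligible: A, C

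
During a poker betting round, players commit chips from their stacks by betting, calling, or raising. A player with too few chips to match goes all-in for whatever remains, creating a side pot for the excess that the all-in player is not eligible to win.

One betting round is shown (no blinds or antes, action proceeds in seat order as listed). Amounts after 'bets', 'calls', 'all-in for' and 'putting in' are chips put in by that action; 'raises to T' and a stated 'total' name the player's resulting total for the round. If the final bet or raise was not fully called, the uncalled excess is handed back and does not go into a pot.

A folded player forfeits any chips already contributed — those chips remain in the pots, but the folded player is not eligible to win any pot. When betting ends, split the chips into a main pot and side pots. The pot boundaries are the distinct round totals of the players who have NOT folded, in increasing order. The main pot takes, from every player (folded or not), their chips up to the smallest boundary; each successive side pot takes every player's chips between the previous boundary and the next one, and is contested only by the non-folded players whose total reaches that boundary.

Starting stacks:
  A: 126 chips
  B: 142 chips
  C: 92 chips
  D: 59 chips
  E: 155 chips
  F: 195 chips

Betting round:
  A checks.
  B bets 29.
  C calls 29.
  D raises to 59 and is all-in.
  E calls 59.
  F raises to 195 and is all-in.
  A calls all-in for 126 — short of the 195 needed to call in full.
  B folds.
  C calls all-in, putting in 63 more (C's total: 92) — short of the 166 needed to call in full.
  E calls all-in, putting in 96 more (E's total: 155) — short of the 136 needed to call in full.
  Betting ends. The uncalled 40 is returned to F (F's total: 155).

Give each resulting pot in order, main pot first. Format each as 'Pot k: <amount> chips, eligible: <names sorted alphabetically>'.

Pot 1: 324 chips, eligible: A, C, D, E, F
Pot 2: 132 chips, eligible: A, C, E, F
Pot 3: 102 chips, eligible: A, E, F
Pot 4: 58 chips, eligible: E, F

Derivation:
Contributions (after 40 returned to F): A=126, B=29, C=92, D=59, E=155, F=155
Folded: B
Pot levels (distinct totals of non-folded players): 59, 92, 126, 155
Layer 1-59: A 59 + B 29 + C 59 + D 59 + E 59 + F 59 = 324 chips; eligible A, C, D, E, F
Layer 60-92: 33 each from A, C, E, F = 33*4 = 132 chips; eligible A, C, E, F
Layer 93-126: 34 each from A, E, F = 34*3 = 102 chips; eligible A, E, F
Layer 127-155: 29 each from E, F = 29*2 = 58 chips; eligible E, F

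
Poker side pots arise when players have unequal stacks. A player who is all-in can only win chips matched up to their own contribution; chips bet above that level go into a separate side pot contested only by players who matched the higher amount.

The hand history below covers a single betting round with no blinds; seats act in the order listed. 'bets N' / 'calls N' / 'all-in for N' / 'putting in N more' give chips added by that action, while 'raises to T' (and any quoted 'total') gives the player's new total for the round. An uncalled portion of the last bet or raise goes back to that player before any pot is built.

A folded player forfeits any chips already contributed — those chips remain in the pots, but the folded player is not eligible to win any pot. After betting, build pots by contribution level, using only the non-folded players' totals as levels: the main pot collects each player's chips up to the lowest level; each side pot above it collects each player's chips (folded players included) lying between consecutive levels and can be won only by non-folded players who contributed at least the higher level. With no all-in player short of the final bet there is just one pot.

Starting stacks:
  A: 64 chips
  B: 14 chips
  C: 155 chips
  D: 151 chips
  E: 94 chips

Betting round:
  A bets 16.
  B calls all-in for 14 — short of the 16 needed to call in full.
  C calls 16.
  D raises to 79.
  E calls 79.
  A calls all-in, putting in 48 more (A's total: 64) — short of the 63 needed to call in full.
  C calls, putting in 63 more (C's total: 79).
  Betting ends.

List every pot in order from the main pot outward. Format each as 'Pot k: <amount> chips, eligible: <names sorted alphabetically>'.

Contributions: A=64, B=14, C=79, D=79, E=79
Pot levels (distinct totals of non-folded players): 14, 64, 79
Layer 1-14: 14 each from A, B, C, D, E = 14*5 = 70 chips; eligible A, B, C, D, E
Layer 15-64: 50 each from A, C, D, E = 50*4 = 200 chips; eligible A, C, D, E
Layer 65-79: 15 each from C, D, E = 15*3 = 45 chips; eligible C, D, E

Pot 1: 70 chips, eligible: A, B, C, D, E
Pot 2: 200 chips, eligible: A, C, D, E
Pot 3: 45 chips, eligible: C, D, E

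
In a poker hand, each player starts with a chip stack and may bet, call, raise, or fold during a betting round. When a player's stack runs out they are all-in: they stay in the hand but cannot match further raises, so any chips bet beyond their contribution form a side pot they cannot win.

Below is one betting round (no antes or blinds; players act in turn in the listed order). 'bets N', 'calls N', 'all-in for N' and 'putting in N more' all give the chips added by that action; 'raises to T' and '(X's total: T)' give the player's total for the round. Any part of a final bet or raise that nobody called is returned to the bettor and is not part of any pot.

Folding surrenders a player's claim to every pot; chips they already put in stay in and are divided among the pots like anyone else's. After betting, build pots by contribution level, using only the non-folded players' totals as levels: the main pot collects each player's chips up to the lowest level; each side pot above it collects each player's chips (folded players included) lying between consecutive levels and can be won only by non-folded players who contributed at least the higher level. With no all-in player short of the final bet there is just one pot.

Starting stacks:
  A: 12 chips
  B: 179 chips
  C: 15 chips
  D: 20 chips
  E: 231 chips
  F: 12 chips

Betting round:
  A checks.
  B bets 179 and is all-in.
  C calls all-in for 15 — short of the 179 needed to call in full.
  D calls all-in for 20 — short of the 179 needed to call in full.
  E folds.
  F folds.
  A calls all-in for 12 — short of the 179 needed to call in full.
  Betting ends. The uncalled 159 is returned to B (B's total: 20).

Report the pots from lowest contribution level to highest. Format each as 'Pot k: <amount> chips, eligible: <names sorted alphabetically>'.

Contributions (after 159 returned to B): A=12, B=20, C=15, D=20
Folded: E, F
Pot levels (distinct totals of non-folded players): 12, 15, 20
Layer 1-12: 12 each from A, B, C, D = 12*4 = 48 chips; eligible A, B, C, D
Layer 13-15: 3 each from B, C, D = 3*3 = 9 chips; eligible B, C, D
Layer 16-20: 5 each from B, D = 5*2 = 10 chips; eligible B, D

Pot 1: 48 chips, eligible: A, B, C, D
Pot 2: 9 chips, eligible: B, C, D
Pot 3: 10 chips, eligible: B, D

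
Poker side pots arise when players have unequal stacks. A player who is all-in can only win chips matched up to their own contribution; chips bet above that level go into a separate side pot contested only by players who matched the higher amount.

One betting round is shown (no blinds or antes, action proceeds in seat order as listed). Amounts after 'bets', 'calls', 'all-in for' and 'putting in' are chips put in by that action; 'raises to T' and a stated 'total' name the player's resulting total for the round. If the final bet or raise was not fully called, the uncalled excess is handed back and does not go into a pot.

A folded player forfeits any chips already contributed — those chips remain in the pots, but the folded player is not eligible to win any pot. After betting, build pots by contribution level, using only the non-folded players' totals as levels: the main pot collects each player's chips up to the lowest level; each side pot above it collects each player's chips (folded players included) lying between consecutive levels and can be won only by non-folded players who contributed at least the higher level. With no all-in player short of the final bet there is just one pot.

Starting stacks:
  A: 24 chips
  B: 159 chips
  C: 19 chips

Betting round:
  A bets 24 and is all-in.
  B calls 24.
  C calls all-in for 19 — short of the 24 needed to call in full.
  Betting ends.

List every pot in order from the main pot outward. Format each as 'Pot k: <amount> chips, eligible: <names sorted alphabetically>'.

Pot 1: 57 chips, eligible: A, B, C
Pot 2: 10 chips, eligible: A, B

Derivation:
Contributions: A=24, B=24, C=19
Pot levels (distinct totals of non-folded players): 19, 24
Layer 1-19: 19 each from A, B, C = 19*3 = 57 chips; eligible A, B, C
Layer 20-24: 5 each from A, B = 5*2 = 10 chips; eligible A, B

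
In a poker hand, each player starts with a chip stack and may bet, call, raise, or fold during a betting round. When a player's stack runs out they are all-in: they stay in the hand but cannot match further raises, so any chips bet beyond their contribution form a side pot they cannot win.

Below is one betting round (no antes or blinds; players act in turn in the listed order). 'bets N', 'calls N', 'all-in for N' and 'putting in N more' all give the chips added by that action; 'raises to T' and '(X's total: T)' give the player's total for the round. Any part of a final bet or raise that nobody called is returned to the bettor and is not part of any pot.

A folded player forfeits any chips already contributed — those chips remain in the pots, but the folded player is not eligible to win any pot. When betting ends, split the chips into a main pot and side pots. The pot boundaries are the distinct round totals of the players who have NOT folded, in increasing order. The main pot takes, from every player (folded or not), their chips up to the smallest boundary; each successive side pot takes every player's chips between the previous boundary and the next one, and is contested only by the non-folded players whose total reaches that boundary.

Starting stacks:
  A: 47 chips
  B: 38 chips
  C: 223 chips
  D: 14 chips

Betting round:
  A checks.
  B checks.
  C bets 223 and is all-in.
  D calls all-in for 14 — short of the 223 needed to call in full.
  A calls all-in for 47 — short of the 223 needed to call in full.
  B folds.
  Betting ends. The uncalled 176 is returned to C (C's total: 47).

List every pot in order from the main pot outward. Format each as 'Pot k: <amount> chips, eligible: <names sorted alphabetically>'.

Contributions (after 176 returned to C): A=47, C=47, D=14
Folded: B
Pot levels (distinct totals of non-folded players): 14, 47
Layer 1-14: 14 each from A, C, D = 14*3 = 42 chips; eligible A, C, D
Layer 15-47: 33 each from A, C = 33*2 = 66 chips; eligible A, C

Pot 1: 42 chips, eligible: A, C, D
Pot 2: 66 chips, eligible: A, C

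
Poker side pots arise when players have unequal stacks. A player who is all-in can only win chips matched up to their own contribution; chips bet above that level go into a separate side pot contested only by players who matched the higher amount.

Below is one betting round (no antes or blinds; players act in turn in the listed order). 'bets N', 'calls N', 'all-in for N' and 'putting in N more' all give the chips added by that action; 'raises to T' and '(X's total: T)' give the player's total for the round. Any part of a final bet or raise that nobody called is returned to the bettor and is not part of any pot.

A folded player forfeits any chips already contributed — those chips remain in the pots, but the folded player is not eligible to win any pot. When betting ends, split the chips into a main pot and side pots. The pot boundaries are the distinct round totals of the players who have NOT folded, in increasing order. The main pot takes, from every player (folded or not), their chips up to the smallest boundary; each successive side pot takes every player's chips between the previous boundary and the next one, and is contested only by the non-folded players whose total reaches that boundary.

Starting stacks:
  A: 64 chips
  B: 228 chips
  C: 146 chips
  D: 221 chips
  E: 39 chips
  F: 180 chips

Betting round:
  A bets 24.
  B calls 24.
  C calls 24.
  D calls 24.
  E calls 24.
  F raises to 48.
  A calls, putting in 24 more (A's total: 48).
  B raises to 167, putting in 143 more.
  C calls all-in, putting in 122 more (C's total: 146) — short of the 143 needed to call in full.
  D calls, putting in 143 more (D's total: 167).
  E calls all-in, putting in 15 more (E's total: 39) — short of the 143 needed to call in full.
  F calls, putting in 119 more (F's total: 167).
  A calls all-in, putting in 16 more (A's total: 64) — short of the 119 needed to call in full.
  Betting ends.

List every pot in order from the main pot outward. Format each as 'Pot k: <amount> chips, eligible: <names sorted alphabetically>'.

Contributions: A=64, B=167, C=146, D=167, E=39, F=167
Pot levels (distinct totals of non-folded players): 39, 64, 146, 167
Layer 1-39: 39 each from A, B, C, D, E, F = 39*6 = 234 chips; eligible A, B, C, D, E, F
Layer 40-64: 25 each from A, B, C, D, F = 25*5 = 125 chips; eligible A, B, C, D, F
Layer 65-146: 82 each from B, C, D, F = 82*4 = 328 chips; eligible B, C, D, F
Layer 147-167: 21 each from B, D, F = 21*3 = 63 chips; eligible B, D, F

Pot 1: 234 chips, eligible: A, B, C, D, E, F
Pot 2: 125 chips, eligible: A, B, C, D, F
Pot 3: 328 chips, eligible: B, C, D, F
Pot 4: 63 chips, eligible: B, D, F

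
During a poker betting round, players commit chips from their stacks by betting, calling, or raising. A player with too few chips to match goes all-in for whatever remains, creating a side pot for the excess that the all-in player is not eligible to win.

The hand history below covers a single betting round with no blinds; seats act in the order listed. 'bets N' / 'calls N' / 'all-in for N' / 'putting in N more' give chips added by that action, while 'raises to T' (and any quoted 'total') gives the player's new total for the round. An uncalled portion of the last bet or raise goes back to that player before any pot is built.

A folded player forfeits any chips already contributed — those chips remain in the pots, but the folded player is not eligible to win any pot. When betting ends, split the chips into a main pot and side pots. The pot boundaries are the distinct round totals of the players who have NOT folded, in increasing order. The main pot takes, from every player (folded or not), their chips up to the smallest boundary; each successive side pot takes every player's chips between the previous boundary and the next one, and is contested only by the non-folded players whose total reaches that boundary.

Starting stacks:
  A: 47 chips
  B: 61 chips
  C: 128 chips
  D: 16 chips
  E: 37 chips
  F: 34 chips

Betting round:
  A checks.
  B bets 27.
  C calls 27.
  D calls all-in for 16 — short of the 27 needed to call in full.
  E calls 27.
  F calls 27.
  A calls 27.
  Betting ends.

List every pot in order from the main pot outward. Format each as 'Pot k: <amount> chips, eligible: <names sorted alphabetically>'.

Contributions: A=27, B=27, C=27, D=16, E=27, F=27
Pot levels (distinct totals of non-folded players): 16, 27
Layer 1-16: 16 each from A, B, C, D, E, F = 16*6 = 96 chips; eligible A, B, C, D, E, F
Layer 17-27: 11 each from A, B, C, E, F = 11*5 = 55 chips; eligible A, B, C, E, F

Pot 1: 96 chips, eligible: A, B, C, D, E, F
Pot 2: 55 chips, eligible: A, B, C, E, F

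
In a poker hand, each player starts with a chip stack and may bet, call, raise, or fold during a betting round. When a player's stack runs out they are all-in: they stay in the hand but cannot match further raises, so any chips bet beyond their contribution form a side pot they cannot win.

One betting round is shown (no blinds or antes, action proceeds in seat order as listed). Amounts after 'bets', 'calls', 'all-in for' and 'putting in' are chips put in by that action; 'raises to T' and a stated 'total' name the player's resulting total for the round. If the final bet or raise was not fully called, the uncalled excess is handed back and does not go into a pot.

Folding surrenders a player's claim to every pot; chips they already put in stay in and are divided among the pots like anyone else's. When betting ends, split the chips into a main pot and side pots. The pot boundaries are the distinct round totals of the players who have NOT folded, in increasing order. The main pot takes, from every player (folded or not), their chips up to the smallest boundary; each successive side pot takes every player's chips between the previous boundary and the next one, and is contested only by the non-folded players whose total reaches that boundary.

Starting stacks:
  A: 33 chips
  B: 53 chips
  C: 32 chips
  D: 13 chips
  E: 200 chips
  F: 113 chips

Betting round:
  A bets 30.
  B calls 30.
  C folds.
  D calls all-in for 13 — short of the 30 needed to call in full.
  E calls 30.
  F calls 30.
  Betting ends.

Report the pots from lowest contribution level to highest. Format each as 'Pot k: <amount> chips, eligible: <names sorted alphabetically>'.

Pot 1: 65 chips, eligible: A, B, D, E, F
Pot 2: 68 chips, eligible: A, B, E, F

Derivation:
Contributions: A=30, B=30, D=13, E=30, F=30
Folded: C
Pot levels (distinct totals of non-folded players): 13, 30
Layer 1-13: 13 each from A, B, D, E, F = 13*5 = 65 chips; eligible A, B, D, E, F
Layer 14-30: 17 each from A, B, E, F = 17*4 = 68 chips; eligible A, B, E, F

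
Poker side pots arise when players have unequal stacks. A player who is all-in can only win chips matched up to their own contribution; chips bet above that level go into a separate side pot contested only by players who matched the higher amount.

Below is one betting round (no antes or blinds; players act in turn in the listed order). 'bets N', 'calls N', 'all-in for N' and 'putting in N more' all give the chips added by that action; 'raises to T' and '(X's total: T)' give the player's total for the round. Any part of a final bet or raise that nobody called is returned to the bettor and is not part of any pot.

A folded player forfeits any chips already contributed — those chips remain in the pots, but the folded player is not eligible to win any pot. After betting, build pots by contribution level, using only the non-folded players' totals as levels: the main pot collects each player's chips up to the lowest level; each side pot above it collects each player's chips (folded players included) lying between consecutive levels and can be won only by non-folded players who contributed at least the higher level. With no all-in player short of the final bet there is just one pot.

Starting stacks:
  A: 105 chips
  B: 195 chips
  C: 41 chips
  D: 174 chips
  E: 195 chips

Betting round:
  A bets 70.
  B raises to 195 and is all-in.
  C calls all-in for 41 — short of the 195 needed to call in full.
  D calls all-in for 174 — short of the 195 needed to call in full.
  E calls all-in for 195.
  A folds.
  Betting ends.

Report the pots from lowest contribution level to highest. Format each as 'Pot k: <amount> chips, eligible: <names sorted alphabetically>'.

Contributions: A=70, B=195, C=41, D=174, E=195
Folded: A
Pot levels (distinct totals of non-folded players): 41, 174, 195
Layer 1-41: 41 each from A, B, C, D, E = 41*5 = 205 chips; eligible B, C, D, E
Layer 42-174: A 29 + B 133 + D 133 + E 133 = 428 chips; eligible B, D, E
Layer 175-195: 21 each from B, E = 21*2 = 42 chips; eligible B, E

Pot 1: 205 chips, eligible: B, C, D, E
Pot 2: 428 chips, eligible: B, D, E
Pot 3: 42 chips, eligible: B, E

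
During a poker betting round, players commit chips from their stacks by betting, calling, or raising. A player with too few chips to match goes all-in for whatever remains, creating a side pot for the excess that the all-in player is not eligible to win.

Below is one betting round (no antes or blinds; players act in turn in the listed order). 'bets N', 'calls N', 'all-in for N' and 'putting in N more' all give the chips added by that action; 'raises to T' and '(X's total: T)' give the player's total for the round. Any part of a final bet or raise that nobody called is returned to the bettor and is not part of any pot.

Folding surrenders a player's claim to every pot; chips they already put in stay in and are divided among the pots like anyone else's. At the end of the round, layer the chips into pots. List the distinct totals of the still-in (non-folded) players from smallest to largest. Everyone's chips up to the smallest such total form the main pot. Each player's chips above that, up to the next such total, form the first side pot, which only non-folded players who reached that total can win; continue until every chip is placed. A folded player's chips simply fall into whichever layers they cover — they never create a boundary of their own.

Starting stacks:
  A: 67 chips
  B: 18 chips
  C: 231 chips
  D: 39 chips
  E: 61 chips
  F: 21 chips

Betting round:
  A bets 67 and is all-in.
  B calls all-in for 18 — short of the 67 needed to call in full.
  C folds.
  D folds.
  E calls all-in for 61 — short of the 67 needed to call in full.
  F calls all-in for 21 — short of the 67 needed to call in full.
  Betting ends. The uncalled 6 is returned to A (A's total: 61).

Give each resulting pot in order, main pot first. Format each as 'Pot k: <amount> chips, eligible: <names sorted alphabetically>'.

Contributions (after 6 returned to A): A=61, B=18, E=61, F=21
Folded: C, D
Pot levels (distinct totals of non-folded players): 18, 21, 61
Layer 1-18: 18 each from A, B, E, F = 18*4 = 72 chips; eligible A, B, E, F
Layer 19-21: 3 each from A, E, F = 3*3 = 9 chips; eligible A, E, F
Layer 22-61: 40 each from A, E = 40*2 = 80 chips; eligible A, E

Pot 1: 72 chips, eligible: A, B, E, F
Pot 2: 9 chips, eligible: A, E, F
Pot 3: 80 chips, eligible: A, E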